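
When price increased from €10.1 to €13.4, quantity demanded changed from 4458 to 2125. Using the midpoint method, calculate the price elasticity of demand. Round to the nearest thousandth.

%ΔQ = (2125 − 4458)/[(4458 + 2125)/2] = -2333/3291.5 ≈ -0.7088.
%Δp = (13.4 − 10.1)/[(10.1 + 13.4)/2] = 3.3/11.75 ≈ 0.2809.
Arc elasticity E = %ΔQ/%Δp ≈ -0.7088/0.2809 ≈ -2.524.
|E| > 1: demand is elastic over this range.

-2.524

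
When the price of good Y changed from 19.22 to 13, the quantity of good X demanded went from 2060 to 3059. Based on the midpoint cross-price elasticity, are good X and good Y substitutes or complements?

complements

%ΔQ_x = (3059 − 2060)/[(2060+3059)/2] = 999/2559.5 ≈ 0.3903.
%ΔP_y = (13 − 19.22)/[(19.22+13)/2] ≈ -0.3861.
E_xy = 0.3903/-0.3861 ≈ -1.011.
E_xy < 0, so the goods are complements.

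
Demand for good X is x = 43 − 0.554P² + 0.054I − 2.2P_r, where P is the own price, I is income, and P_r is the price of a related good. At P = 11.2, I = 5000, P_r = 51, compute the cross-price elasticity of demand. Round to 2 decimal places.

Substituting, x = 43 − 0.554(11.2)² + 0.054(5000) − 2.2(51) = 43 − 69.4938 + 270 − 112.2 = 131.3062.
∂x/∂P_r = −2.2, so E_xy = -2.2·(51/131.3062) ≈ -0.85.
E_xy < 0: the goods are complements.

-0.85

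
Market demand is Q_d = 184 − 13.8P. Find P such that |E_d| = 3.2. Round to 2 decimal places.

10.16

Set −bP/(a − bP) = −3.2 ⇒ bP = 3.2(a − bP) ⇒ bP(1+3.2) = 3.2·a.
P = 3.2·184/(13.8·4.2) ≈ 10.16.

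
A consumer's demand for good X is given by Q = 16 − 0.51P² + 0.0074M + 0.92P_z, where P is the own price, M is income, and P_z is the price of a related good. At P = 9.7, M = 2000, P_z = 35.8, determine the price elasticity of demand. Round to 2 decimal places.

-6.09

Substituting, Q = 16 − 0.51(9.7)² + 0.0074(2000) + 0.92(35.8) = 16 − 47.9859 + 14.8 + 32.936 = 15.7501.
∂Q/∂P = −2·0.51·P = -9.894, so E_p = -9.894·(9.7/15.7501) ≈ -6.09.
|E_p| > 1: demand is elastic.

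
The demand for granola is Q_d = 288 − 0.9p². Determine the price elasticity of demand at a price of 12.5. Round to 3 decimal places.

At p = 12.5, Q_d = 147.375.
dQ_d/dp = −2·0.9·p = −22.5.
Point elasticity E = (dQ_d/dp)·(p/Q_d) = -22.5 × 12.5/147.375 ≈ -1.908.
|E| > 1, so demand is elastic at this price.

-1.908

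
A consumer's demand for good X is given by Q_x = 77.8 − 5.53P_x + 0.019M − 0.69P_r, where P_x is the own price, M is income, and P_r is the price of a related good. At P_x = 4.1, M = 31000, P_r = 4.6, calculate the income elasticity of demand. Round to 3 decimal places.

0.919

Evaluating quantity at (P_x, M, P_r) gives Q_x = 77.8 − 5.53(4.1) + 0.019(31000) − 0.69(4.6) = 77.8 − 22.673 + 589 − 3.174 = 640.953.
∂Q_x/∂M = +0.019, so E_I = 0.019·(31000/640.953) ≈ 0.919.
E_I ∈ (0,1): normal good (necessity).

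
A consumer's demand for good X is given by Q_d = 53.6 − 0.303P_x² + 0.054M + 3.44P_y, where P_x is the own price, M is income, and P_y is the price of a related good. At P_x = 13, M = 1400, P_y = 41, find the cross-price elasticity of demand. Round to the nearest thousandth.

0.644

At the given point, Q_d = 53.6 − 0.303(13)² + 0.054(1400) + 3.44(41) = 53.6 − 51.207 + 75.6 + 141.04 = 219.033.
∂Q_d/∂P_y = +3.44, so E_xy = 3.44·(41/219.033) ≈ 0.644.
E_xy > 0: the goods are substitutes.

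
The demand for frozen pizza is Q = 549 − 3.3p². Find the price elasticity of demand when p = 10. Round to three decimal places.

At p = 10, Q = 219.
dQ/dp = −2·3.3·p = −66.
Point elasticity E = (dQ/dp)·(p/Q) = -66 × 10/219 ≈ -3.014.
|E| > 1, so demand is elastic at this price.

-3.014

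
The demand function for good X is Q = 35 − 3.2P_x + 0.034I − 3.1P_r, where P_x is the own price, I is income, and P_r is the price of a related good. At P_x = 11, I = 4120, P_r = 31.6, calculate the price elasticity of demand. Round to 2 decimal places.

-0.84

First evaluate Q: 35 − 3.2(11) + 0.034(4120) − 3.1(31.6) = 35 − 35.2 + 140.08 − 97.96 = 41.92.
∂Q/∂P_x = −3.2, so E_p = (−3.2)·(11/41.92) ≈ -0.84.
|E_p| < 1: demand is inelastic.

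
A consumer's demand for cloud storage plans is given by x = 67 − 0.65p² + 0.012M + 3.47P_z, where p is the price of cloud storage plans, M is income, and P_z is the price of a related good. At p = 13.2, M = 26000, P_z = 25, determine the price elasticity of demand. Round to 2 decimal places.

Evaluating quantity at (p, M, P_z) gives x = 67 − 0.65(13.2)² + 0.012(26000) + 3.47(25) = 67 − 113.256 + 312 + 86.75 = 352.494.
∂x/∂p = −2·0.65·p = -17.16, so E_p = -17.16·(13.2/352.494) ≈ -0.64.
|E_p| < 1: demand is inelastic.

-0.64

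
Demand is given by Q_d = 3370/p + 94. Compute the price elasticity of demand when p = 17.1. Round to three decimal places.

At p = 17.1, Q_d = 291.076.
dQ_d/dp = −3370/p² = −11.5249.
Point elasticity E = (dQ_d/dp)·(p/Q_d) = -11.5249 × 17.1/291.076 ≈ -0.677.
|E| < 1, so demand is inelastic at this price.

-0.677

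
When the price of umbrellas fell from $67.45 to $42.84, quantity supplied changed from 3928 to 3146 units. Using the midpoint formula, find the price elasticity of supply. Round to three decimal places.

0.495

%Δq = (3146 − 3928)/[(3928 + 3146)/2] = -782/3537 ≈ -0.2211.
%Δp = (42.84 − 67.45)/[(67.45 + 42.84)/2] = -24.61/55.145 ≈ -0.4463.
Arc elasticity E = %Δq/%Δp ≈ -0.2211/-0.4463 ≈ 0.495.
|E| < 1: supply is inelastic over this range.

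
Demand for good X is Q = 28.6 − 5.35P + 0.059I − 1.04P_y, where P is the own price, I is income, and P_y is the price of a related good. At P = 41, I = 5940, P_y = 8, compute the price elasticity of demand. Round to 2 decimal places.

Evaluating quantity at (P, I, P_y) gives Q = 28.6 − 5.35(41) + 0.059(5940) − 1.04(8) = 28.6 − 219.35 + 350.46 − 8.32 = 151.39.
∂Q/∂P = −5.35, so E_p = (−5.35)·(41/151.39) ≈ -1.45.
|E_p| > 1: demand is elastic.

-1.45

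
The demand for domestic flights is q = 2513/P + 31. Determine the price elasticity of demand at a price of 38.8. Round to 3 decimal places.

-0.676

At P = 38.8, q = 95.768.
dq/dP = −2513/P² = −1.6693.
Point elasticity E = (dq/dP)·(P/q) = -1.6693 × 38.8/95.768 ≈ -0.676.
|E| < 1, so demand is inelastic at this price.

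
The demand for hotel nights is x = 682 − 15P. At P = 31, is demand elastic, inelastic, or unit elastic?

At P = 31, x = 217.
dx/dP = −15.
Point elasticity E = (dx/dP)·(P/x) = -15 × 31/217 ≈ -2.143.
|E| ≈ 2.143 > 1, so demand is elastic.

elastic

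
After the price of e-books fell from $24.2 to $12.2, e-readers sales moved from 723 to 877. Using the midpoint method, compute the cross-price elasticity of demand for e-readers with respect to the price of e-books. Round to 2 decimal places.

-0.29

%ΔQ_x = (877 − 723)/[(723+877)/2] = 154/800 ≈ 0.1925.
%ΔP_y = (12.2 − 24.2)/[(24.2+12.2)/2] ≈ -0.6593.
E_xy = 0.1925/-0.6593 ≈ -0.29.
E_xy < 0, so e-readers and e-books are complements.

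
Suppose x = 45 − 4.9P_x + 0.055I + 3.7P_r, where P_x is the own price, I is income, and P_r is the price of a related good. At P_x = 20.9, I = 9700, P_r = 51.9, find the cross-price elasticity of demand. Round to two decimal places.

0.29

At the given point, x = 45 − 4.9(20.9) + 0.055(9700) + 3.7(51.9) = 45 − 102.41 + 533.5 + 192.03 = 668.12.
∂x/∂P_r = +3.7, so E_xy = 3.7·(51.9/668.12) ≈ 0.29.
E_xy > 0: the goods are substitutes.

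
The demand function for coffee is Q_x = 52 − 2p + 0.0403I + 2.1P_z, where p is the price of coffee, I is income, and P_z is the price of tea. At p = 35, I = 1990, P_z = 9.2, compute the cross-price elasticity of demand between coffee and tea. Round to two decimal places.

0.24

First evaluate Q_x: 52 − 2(35) + 0.0403(1990) + 2.1(9.2) = 52 − 70 + 80.197 + 19.32 = 81.517.
∂Q_x/∂P_z = +2.1, so E_xy = 2.1·(9.2/81.517) ≈ 0.24.
E_xy > 0: the goods are substitutes.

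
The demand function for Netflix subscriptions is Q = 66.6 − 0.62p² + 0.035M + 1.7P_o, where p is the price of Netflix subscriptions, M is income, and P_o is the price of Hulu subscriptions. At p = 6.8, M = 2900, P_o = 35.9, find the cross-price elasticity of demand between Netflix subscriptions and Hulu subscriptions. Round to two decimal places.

0.30

Q = 66.6 − 0.62(6.8)² + 0.035(2900) + 1.7(35.9) = 66.6 − 28.6688 + 101.5 + 61.03 = 200.4612.
∂Q/∂P_o = +1.7, so E_xy = 1.7·(35.9/200.4612) ≈ 0.30.
E_xy > 0: the goods are substitutes.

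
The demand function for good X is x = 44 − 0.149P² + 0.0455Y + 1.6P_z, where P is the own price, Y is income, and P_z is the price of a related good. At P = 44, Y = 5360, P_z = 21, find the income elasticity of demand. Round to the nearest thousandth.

7.387

Evaluating quantity at (P, Y, P_z) gives x = 44 − 0.149(44)² + 0.0455(5360) + 1.6(21) = 44 − 288.464 + 243.88 + 33.6 = 33.016.
∂x/∂Y = +0.0455, so E_I = 0.0455·(5360/33.016) ≈ 7.387.
E_I > 1: normal good (luxury).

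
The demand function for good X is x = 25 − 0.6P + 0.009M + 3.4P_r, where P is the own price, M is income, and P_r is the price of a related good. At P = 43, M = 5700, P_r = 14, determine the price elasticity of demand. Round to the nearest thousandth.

-0.263

x = 25 − 0.6(43) + 0.009(5700) + 3.4(14) = 25 − 25.8 + 51.3 + 47.6 = 98.1.
∂x/∂P = −0.6, so E_p = (−0.6)·(43/98.1) ≈ -0.263.
|E_p| < 1: demand is inelastic.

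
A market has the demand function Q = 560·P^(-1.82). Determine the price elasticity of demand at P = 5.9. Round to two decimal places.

For a Cobb–Douglas (constant-elasticity) form Q = A·P^α·…, the elasticity with respect to P equals the exponent α at every point.
Here the exponent on P is -1.82, so the price elasticity of demand is -1.82.

-1.82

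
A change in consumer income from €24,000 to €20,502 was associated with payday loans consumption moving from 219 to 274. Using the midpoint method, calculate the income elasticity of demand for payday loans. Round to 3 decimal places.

%ΔQ = (274 − 219)/[(219+274)/2] = 55/246.5 ≈ 0.2231.
%ΔY = (20,502 − 24,000)/[(24,000+20,502)/2] = -3498/22251 ≈ -0.1572.
E_I = %ΔQ/%ΔY ≈ -1.419.
E_I < 0: inferior good.

-1.419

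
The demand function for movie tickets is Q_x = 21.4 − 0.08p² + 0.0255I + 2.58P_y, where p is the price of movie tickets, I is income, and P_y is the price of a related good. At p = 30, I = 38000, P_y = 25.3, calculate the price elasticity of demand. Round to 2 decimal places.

Evaluating quantity at (p, I, P_y) gives Q_x = 21.4 − 0.08(30)² + 0.0255(38000) + 2.58(25.3) = 21.4 − 72 + 969 + 65.274 = 983.674.
∂Q_x/∂p = −2·0.08·p = -4.8, so E_p = -4.8·(30/983.674) ≈ -0.15.
|E_p| < 1: demand is inelastic.

-0.15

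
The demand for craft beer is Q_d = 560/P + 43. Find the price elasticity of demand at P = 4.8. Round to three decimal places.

-0.731

At P = 4.8, Q_d = 159.6667.
dQ_d/dP = −560/P² = −24.3056.
Point elasticity E = (dQ_d/dP)·(P/Q_d) = -24.3056 × 4.8/159.6667 ≈ -0.731.
|E| < 1, so demand is inelastic at this price.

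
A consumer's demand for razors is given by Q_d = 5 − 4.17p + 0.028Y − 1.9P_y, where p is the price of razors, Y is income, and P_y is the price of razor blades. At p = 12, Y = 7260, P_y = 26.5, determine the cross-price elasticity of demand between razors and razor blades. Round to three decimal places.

-0.467

Substituting, Q_d = 5 − 4.17(12) + 0.028(7260) − 1.9(26.5) = 5 − 50.04 + 203.28 − 50.35 = 107.89.
∂Q_d/∂P_y = −1.9, so E_xy = -1.9·(26.5/107.89) ≈ -0.467.
E_xy < 0: the goods are complements.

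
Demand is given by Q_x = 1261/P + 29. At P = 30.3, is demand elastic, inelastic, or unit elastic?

At P = 30.3, Q_x = 70.6172.
dQ_x/dP = −1261/P² = −1.3735.
Point elasticity E = (dQ_x/dP)·(P/Q_x) = -1.3735 × 30.3/70.6172 ≈ -0.589.
|E| ≈ 0.589 < 1, so demand is inelastic.

inelastic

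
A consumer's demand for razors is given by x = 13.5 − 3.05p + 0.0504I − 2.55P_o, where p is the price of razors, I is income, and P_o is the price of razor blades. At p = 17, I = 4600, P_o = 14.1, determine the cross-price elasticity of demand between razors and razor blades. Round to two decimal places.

First evaluate x: 13.5 − 3.05(17) + 0.0504(4600) − 2.55(14.1) = 13.5 − 51.85 + 231.84 − 35.955 = 157.535.
∂x/∂P_o = −2.55, so E_xy = -2.55·(14.1/157.535) ≈ -0.23.
E_xy < 0: the goods are complements.

-0.23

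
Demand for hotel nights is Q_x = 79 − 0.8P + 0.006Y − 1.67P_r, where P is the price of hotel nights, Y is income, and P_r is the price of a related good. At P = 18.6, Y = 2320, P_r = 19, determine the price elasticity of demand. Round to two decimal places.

-0.32

Evaluating quantity at (P, Y, P_r) gives Q_x = 79 − 0.8(18.6) + 0.006(2320) − 1.67(19) = 79 − 14.88 + 13.92 − 31.73 = 46.31.
∂Q_x/∂P = −0.8, so E_p = (−0.8)·(18.6/46.31) ≈ -0.32.
|E_p| < 1: demand is inelastic.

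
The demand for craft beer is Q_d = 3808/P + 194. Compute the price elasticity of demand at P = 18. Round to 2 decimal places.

At P = 18, Q_d = 405.5556.
dQ_d/dP = −3808/P² = −11.7531.
Point elasticity E = (dQ_d/dP)·(P/Q_d) = -11.7531 × 18/405.5556 ≈ -0.52.
|E| < 1, so demand is inelastic at this price.

-0.52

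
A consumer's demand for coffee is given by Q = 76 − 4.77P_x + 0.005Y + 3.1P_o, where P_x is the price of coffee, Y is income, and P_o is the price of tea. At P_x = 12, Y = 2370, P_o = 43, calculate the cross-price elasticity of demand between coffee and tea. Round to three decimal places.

0.813

Evaluating quantity at (P_x, Y, P_o) gives Q = 76 − 4.77(12) + 0.005(2370) + 3.1(43) = 76 − 57.24 + 11.85 + 133.3 = 163.91.
∂Q/∂P_o = +3.1, so E_xy = 3.1·(43/163.91) ≈ 0.813.
E_xy > 0: the goods are substitutes.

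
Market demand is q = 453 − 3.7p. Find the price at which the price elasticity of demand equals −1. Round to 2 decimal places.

For linear demand q = a − bp, E = −bp/(a − bp). |E| = 1 ⇒ bp = a − bp ⇒ p = a/(2b).
p = 453/(2·3.7) ≈ 61.22.

61.22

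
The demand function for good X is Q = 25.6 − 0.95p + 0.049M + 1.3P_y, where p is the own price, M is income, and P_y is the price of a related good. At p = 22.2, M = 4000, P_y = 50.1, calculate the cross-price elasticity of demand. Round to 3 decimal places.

Evaluating quantity at (p, M, P_y) gives Q = 25.6 − 0.95(22.2) + 0.049(4000) + 1.3(50.1) = 25.6 − 21.09 + 196 + 65.13 = 265.64.
∂Q/∂P_y = +1.3, so E_xy = 1.3·(50.1/265.64) ≈ 0.245.
E_xy > 0: the goods are substitutes.

0.245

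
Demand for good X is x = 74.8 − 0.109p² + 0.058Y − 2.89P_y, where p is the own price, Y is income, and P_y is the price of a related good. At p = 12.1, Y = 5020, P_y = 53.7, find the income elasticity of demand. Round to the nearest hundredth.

Substituting, x = 74.8 − 0.109(12.1)² + 0.058(5020) − 2.89(53.7) = 74.8 − 15.9587 + 291.16 − 155.193 = 194.8083.
∂x/∂Y = +0.058, so E_I = 0.058·(5020/194.8083) ≈ 1.49.
E_I > 1: normal good (luxury).

1.49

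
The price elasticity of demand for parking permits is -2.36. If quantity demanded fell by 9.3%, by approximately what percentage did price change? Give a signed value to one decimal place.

%ΔQ ≈ E × %ΔP ⇒ %ΔP = %ΔQ / E = (-9.3%)/(-2.36) ≈ 3.9%.

3.9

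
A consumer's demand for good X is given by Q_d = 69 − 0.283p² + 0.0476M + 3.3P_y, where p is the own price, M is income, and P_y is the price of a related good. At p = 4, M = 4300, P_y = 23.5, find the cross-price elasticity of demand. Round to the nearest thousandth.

Substituting, Q_d = 69 − 0.283(4)² + 0.0476(4300) + 3.3(23.5) = 69 − 4.528 + 204.68 + 77.55 = 346.702.
∂Q_d/∂P_y = +3.3, so E_xy = 3.3·(23.5/346.702) ≈ 0.224.
E_xy > 0: the goods are substitutes.

0.224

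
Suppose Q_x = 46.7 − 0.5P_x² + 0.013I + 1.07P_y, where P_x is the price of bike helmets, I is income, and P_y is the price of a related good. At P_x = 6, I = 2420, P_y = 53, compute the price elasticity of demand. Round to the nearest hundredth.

-0.31

Evaluating quantity at (P_x, I, P_y) gives Q_x = 46.7 − 0.5(6)² + 0.013(2420) + 1.07(53) = 46.7 − 18 + 31.46 + 56.71 = 116.87.
∂Q_x/∂P_x = −2·0.5·P_x = -6, so E_p = -6·(6/116.87) ≈ -0.31.
|E_p| < 1: demand is inelastic.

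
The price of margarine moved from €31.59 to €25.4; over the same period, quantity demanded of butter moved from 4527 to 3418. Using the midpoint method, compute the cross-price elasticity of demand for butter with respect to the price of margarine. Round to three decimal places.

1.285

%ΔQ_x = (3418 − 4527)/[(4527+3418)/2] = -1109/3972.5 ≈ -0.2792.
%ΔP_y = (25.4 − 31.59)/[(31.59+25.4)/2] ≈ -0.2172.
E_xy = -0.2792/-0.2172 ≈ 1.285.
E_xy > 0, so butter and margarine are substitutes.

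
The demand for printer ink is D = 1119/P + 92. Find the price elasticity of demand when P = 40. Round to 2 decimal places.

-0.23

At P = 40, D = 119.975.
dD/dP = −1119/P² = −0.6994.
Point elasticity E = (dD/dP)·(P/D) = -0.6994 × 40/119.975 ≈ -0.23.
|E| < 1, so demand is inelastic at this price.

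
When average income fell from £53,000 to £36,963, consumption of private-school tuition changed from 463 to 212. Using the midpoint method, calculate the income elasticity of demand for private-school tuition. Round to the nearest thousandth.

2.086

%ΔQ = (212 − 463)/[(463+212)/2] = -251/337.5 ≈ -0.7437.
%ΔI = (36,963 − 53,000)/[(53,000+36,963)/2] = -16037/44981.5 ≈ -0.3565.
E_I = %ΔQ/%ΔI ≈ 2.086.
E_I > 1: normal good (luxury).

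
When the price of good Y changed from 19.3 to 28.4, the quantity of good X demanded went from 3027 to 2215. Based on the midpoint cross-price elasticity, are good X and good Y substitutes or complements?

complements

%ΔQ_x = (2215 − 3027)/[(3027+2215)/2] = -812/2621 ≈ -0.3098.
%ΔP_y = (28.4 − 19.3)/[(19.3+28.4)/2] ≈ 0.3816.
E_xy = -0.3098/0.3816 ≈ -0.812.
E_xy < 0, so the goods are complements.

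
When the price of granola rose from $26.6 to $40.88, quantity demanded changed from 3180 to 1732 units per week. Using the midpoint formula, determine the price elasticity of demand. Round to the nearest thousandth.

-1.393

%ΔQ = (1732 − 3180)/[(3180 + 1732)/2] = -1448/2456 ≈ -0.5896.
%Δp = (40.88 − 26.6)/[(26.6 + 40.88)/2] = 14.28/33.74 ≈ 0.4232.
Arc elasticity E = %ΔQ/%Δp ≈ -0.5896/0.4232 ≈ -1.393.
|E| > 1: demand is elastic over this range.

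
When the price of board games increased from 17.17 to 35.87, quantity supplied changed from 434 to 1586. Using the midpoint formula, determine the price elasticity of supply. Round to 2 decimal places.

%ΔQ = (1586 − 434)/[(434 + 1586)/2] = 1152/1010 ≈ 1.1406.
%Δp = (35.87 − 17.17)/[(17.17 + 35.87)/2] = 18.7/26.52 ≈ 0.7051.
Arc elasticity E = %ΔQ/%Δp ≈ 1.1406/0.7051 ≈ 1.62.
|E| > 1: supply is elastic over this range.

1.62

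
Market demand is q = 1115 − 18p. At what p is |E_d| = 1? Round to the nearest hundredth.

For linear demand q = a − bp, E = −bp/(a − bp). |E| = 1 ⇒ bp = a − bp ⇒ p = a/(2b).
p = 1115/(2·18) ≈ 30.97.

30.97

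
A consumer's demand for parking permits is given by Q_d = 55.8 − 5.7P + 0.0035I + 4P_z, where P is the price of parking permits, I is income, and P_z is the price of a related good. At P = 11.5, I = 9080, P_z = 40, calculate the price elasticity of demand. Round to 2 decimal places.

-0.36

At the given point, Q_d = 55.8 − 5.7(11.5) + 0.0035(9080) + 4(40) = 55.8 − 65.55 + 31.78 + 160 = 182.03.
∂Q_d/∂P = −5.7, so E_p = (−5.7)·(11.5/182.03) ≈ -0.36.
|E_p| < 1: demand is inelastic.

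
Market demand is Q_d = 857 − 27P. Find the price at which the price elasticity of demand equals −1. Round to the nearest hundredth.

15.87

For linear demand Q_d = a − bP, E = −bP/(a − bP). |E| = 1 ⇒ bP = a − bP ⇒ P = a/(2b).
P = 857/(2·27) ≈ 15.87.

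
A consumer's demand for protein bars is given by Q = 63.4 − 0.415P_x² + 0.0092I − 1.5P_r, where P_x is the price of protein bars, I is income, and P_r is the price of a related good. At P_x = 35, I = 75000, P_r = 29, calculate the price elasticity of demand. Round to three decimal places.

Evaluating quantity at (P_x, I, P_r) gives Q = 63.4 − 0.415(35)² + 0.0092(75000) − 1.5(29) = 63.4 − 508.375 + 690 − 43.5 = 201.525.
∂Q/∂P_x = −2·0.415·P_x = -29.05, so E_p = -29.05·(35/201.525) ≈ -5.045.
|E_p| > 1: demand is elastic.

-5.045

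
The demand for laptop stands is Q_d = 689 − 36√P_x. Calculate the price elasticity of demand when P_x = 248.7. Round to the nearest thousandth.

-2.341

At P_x = 248.7, Q_d = 121.2719.
dQ_d/dP_x = −36/(2√P_x) = −36/(2·15.7702).
Point elasticity E = (dQ_d/dP_x)·(P_x/Q_d) = -1.1414 × 248.7/121.2719 ≈ -2.341.
|E| > 1, so demand is elastic at this price.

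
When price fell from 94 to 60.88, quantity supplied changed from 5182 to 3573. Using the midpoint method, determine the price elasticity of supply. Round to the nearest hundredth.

0.86

%ΔQ = (3573 − 5182)/[(5182 + 3573)/2] = -1609/4377.5 ≈ -0.3676.
%ΔP = (60.88 − 94)/[(94 + 60.88)/2] = -33.12/77.44 ≈ -0.4277.
Arc elasticity E = %ΔQ/%ΔP ≈ -0.3676/-0.4277 ≈ 0.86.
|E| < 1: supply is inelastic over this range.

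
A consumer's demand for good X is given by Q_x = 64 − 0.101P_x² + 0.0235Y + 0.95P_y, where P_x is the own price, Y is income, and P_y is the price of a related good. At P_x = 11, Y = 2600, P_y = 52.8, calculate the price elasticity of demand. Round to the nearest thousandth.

Substituting, Q_x = 64 − 0.101(11)² + 0.0235(2600) + 0.95(52.8) = 64 − 12.221 + 61.1 + 50.16 = 163.039.
∂Q_x/∂P_x = −2·0.101·P_x = -2.222, so E_p = -2.222·(11/163.039) ≈ -0.150.
|E_p| < 1: demand is inelastic.

-0.150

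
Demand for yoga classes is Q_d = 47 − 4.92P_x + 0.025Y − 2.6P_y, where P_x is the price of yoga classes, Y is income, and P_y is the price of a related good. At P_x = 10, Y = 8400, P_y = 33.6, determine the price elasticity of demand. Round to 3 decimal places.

-0.409

Q_d = 47 − 4.92(10) + 0.025(8400) − 2.6(33.6) = 47 − 49.2 + 210 − 87.36 = 120.44.
∂Q_d/∂P_x = −4.92, so E_p = (−4.92)·(10/120.44) ≈ -0.409.
|E_p| < 1: demand is inelastic.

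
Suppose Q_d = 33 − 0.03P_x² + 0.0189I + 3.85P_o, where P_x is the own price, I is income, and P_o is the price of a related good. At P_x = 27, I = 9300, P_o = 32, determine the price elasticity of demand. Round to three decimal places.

Q_d = 33 − 0.03(27)² + 0.0189(9300) + 3.85(32) = 33 − 21.87 + 175.77 + 123.2 = 310.1.
∂Q_d/∂P_x = −2·0.03·P_x = -1.62, so E_p = -1.62·(27/310.1) ≈ -0.141.
|E_p| < 1: demand is inelastic.

-0.141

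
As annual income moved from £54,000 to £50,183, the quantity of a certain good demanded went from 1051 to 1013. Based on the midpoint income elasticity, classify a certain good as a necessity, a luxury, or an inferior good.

necessity

%ΔQ = (1013 − 1051)/[(1051+1013)/2] = -38/1032 ≈ -0.0368.
%ΔI = (50,183 − 54,000)/[(54,000+50,183)/2] = -3817/52091.5 ≈ -0.0733.
E_I = %ΔQ/%ΔI ≈ 0.503.
E_I ∈ (0,1): normal good (necessity).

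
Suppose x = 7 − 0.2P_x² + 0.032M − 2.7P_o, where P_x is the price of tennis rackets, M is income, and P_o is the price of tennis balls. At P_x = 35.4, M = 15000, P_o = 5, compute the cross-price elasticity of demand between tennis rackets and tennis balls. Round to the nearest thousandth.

-0.061

Evaluating quantity at (P_x, M, P_o) gives x = 7 − 0.2(35.4)² + 0.032(15000) − 2.7(5) = 7 − 250.632 + 480 − 13.5 = 222.868.
∂x/∂P_o = −2.7, so E_xy = -2.7·(5/222.868) ≈ -0.061.
E_xy < 0: the goods are complements.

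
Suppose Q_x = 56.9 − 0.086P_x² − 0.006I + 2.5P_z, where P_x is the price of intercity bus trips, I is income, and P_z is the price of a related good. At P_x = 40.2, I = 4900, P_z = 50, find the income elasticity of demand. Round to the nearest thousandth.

First evaluate Q_x: 56.9 − 0.086(40.2)² − 0.006(4900) + 2.5(50) = 56.9 − 138.9794 − 29.4 + 125 = 13.5206.
∂Q_x/∂I = −0.006, so E_I = -0.006·(4900/13.5206) ≈ -2.174.
E_I < 0: inferior good.

-2.174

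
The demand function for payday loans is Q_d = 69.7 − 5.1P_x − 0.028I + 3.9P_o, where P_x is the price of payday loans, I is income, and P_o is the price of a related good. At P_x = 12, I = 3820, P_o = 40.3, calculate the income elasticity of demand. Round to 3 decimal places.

-1.822

Evaluating quantity at (P_x, I, P_o) gives Q_d = 69.7 − 5.1(12) − 0.028(3820) + 3.9(40.3) = 69.7 − 61.2 − 106.96 + 157.17 = 58.71.
∂Q_d/∂I = −0.028, so E_I = -0.028·(3820/58.71) ≈ -1.822.
E_I < 0: inferior good.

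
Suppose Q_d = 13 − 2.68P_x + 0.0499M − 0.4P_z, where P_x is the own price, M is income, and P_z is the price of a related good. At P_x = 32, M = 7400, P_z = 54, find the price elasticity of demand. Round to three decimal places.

-0.312

Q_d = 13 − 2.68(32) + 0.0499(7400) − 0.4(54) = 13 − 85.76 + 369.26 − 21.6 = 274.9.
∂Q_d/∂P_x = −2.68, so E_p = (−2.68)·(32/274.9) ≈ -0.312.
|E_p| < 1: demand is inelastic.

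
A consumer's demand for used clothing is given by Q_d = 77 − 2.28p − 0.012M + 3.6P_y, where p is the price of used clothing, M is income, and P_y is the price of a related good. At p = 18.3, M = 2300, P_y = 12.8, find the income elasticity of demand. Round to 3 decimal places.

Q_d = 77 − 2.28(18.3) − 0.012(2300) + 3.6(12.8) = 77 − 41.724 − 27.6 + 46.08 = 53.756.
∂Q_d/∂M = −0.012, so E_I = -0.012·(2300/53.756) ≈ -0.513.
E_I < 0: inferior good.

-0.513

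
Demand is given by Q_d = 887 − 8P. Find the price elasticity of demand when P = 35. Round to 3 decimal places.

At P = 35, Q_d = 607.
dQ_d/dP = −8.
Point elasticity E = (dQ_d/dP)·(P/Q_d) = -8 × 35/607 ≈ -0.461.
|E| < 1, so demand is inelastic at this price.

-0.461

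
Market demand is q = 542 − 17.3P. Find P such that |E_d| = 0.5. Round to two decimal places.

Set −bP/(a − bP) = −0.5 ⇒ bP = 0.5(a − bP) ⇒ bP(1+0.5) = 0.5·a.
P = 0.5·542/(17.3·1.5) ≈ 10.44.

10.44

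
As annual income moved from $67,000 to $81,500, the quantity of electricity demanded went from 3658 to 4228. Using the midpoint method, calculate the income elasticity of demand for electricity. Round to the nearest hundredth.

%ΔQ = (4228 − 3658)/[(3658+4228)/2] = 570/3943 ≈ 0.1446.
%ΔY = (81,500 − 67,000)/[(67,000+81,500)/2] = 14500/74250 ≈ 0.1953.
E_I = %ΔQ/%ΔY ≈ 0.74.
E_I ∈ (0,1): normal good (necessity).

0.74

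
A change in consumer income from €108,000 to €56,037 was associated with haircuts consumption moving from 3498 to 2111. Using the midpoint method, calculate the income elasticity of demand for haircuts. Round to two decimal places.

0.78

%ΔQ = (2111 − 3498)/[(3498+2111)/2] = -1387/2804.5 ≈ -0.4946.
%ΔM = (56,037 − 108,000)/[(108,000+56,037)/2] = -51963/82018.5 ≈ -0.6336.
E_I = %ΔQ/%ΔM ≈ 0.78.
E_I ∈ (0,1): normal good (necessity).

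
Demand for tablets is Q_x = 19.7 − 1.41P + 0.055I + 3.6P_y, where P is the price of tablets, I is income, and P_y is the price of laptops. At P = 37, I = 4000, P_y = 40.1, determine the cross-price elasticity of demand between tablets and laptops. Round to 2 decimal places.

0.43

Substituting, Q_x = 19.7 − 1.41(37) + 0.055(4000) + 3.6(40.1) = 19.7 − 52.17 + 220 + 144.36 = 331.89.
∂Q_x/∂P_y = +3.6, so E_xy = 3.6·(40.1/331.89) ≈ 0.43.
E_xy > 0: the goods are substitutes.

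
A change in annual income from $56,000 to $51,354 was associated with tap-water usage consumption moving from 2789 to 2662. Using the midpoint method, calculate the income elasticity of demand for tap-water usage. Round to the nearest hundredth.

0.54

%ΔQ = (2662 − 2789)/[(2789+2662)/2] = -127/2725.5 ≈ -0.0466.
%ΔY = (51,354 − 56,000)/[(56,000+51,354)/2] = -4646/53677 ≈ -0.0866.
E_I = %ΔQ/%ΔY ≈ 0.54.
E_I ∈ (0,1): normal good (necessity).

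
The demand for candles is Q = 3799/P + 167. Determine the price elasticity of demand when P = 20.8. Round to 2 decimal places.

-0.52

At P = 20.8, Q = 349.6442.
dQ/dP = −3799/P² = −8.781.
Point elasticity E = (dQ/dP)·(P/Q) = -8.781 × 20.8/349.6442 ≈ -0.52.
|E| < 1, so demand is inelastic at this price.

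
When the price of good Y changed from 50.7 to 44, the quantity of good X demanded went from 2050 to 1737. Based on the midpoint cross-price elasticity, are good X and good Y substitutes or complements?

%ΔQ_x = (1737 − 2050)/[(2050+1737)/2] = -313/1893.5 ≈ -0.1653.
%ΔP_y = (44 − 50.7)/[(50.7+44)/2] ≈ -0.1415.
E_xy = -0.1653/-0.1415 ≈ 1.168.
E_xy > 0, so the goods are substitutes.

substitutes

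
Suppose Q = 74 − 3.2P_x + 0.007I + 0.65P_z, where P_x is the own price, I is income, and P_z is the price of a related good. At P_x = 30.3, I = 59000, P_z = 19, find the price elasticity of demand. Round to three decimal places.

First evaluate Q: 74 − 3.2(30.3) + 0.007(59000) + 0.65(19) = 74 − 96.96 + 413 + 12.35 = 402.39.
∂Q/∂P_x = −3.2, so E_p = (−3.2)·(30.3/402.39) ≈ -0.241.
|E_p| < 1: demand is inelastic.

-0.241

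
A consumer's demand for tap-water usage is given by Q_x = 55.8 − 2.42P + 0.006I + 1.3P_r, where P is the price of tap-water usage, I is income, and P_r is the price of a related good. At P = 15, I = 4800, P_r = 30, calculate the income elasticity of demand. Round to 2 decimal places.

0.33

Q_x = 55.8 − 2.42(15) + 0.006(4800) + 1.3(30) = 55.8 − 36.3 + 28.8 + 39 = 87.3.
∂Q_x/∂I = +0.006, so E_I = 0.006·(4800/87.3) ≈ 0.33.
E_I ∈ (0,1): normal good (necessity).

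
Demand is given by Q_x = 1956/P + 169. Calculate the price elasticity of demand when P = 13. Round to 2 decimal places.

At P = 13, Q_x = 319.4615.
dQ_x/dP = −1956/P² = −11.574.
Point elasticity E = (dQ_x/dP)·(P/Q_x) = -11.574 × 13/319.4615 ≈ -0.47.
|E| < 1, so demand is inelastic at this price.

-0.47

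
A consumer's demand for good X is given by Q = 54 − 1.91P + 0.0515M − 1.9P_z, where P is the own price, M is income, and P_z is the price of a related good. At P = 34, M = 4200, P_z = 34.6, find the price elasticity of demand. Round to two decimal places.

-0.47

Substituting, Q = 54 − 1.91(34) + 0.0515(4200) − 1.9(34.6) = 54 − 64.94 + 216.3 − 65.74 = 139.62.
∂Q/∂P = −1.91, so E_p = (−1.91)·(34/139.62) ≈ -0.47.
|E_p| < 1: demand is inelastic.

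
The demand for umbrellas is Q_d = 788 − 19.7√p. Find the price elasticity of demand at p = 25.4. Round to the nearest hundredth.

-0.07

At p = 25.4, Q_d = 688.7151.
dQ_d/dp = −19.7/(2√p) = −19.7/(2·5.0398).
Point elasticity E = (dQ_d/dp)·(p/Q_d) = -1.9544 × 25.4/688.7151 ≈ -0.07.
|E| < 1, so demand is inelastic at this price.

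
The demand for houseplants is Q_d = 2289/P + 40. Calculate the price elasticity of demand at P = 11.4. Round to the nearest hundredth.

-0.83

At P = 11.4, Q_d = 240.7895.
dQ_d/dP = −2289/P² = −17.6131.
Point elasticity E = (dQ_d/dP)·(P/Q_d) = -17.6131 × 11.4/240.7895 ≈ -0.83.
|E| < 1, so demand is inelastic at this price.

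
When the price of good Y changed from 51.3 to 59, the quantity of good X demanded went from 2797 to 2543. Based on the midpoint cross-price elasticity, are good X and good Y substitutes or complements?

%ΔQ_x = (2543 − 2797)/[(2797+2543)/2] = -254/2670 ≈ -0.0951.
%ΔP_y = (59 − 51.3)/[(51.3+59)/2] ≈ 0.1396.
E_xy = -0.0951/0.1396 ≈ -0.681.
E_xy < 0, so the goods are complements.

complements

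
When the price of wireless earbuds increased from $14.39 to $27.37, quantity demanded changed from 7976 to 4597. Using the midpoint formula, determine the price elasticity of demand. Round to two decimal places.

%ΔQ = (4597 − 7976)/[(7976 + 4597)/2] = -3379/6286.5 ≈ -0.5375.
%ΔP = (27.37 − 14.39)/[(14.39 + 27.37)/2] = 12.98/20.88 ≈ 0.6216.
Arc elasticity E = %ΔQ/%ΔP ≈ -0.5375/0.6216 ≈ -0.86.
|E| < 1: demand is inelastic over this range.

-0.86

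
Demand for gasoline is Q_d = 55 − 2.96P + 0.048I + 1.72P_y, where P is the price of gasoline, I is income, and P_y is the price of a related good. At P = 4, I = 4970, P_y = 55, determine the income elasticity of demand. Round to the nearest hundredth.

Evaluating quantity at (P, I, P_y) gives Q_d = 55 − 2.96(4) + 0.048(4970) + 1.72(55) = 55 − 11.84 + 238.56 + 94.6 = 376.32.
∂Q_d/∂I = +0.048, so E_I = 0.048·(4970/376.32) ≈ 0.63.
E_I ∈ (0,1): normal good (necessity).

0.63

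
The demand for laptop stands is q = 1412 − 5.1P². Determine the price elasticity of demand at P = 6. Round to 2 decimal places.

-0.30

At P = 6, q = 1228.4.
dq/dP = −2·5.1·P = −61.2.
Point elasticity E = (dq/dP)·(P/q) = -61.2 × 6/1228.4 ≈ -0.30.
|E| < 1, so demand is inelastic at this price.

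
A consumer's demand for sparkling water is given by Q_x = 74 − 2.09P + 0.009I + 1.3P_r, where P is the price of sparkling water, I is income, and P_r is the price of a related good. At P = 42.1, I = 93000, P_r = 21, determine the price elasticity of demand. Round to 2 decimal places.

-0.10

Substituting, Q_x = 74 − 2.09(42.1) + 0.009(93000) + 1.3(21) = 74 − 87.989 + 837 + 27.3 = 850.311.
∂Q_x/∂P = −2.09, so E_p = (−2.09)·(42.1/850.311) ≈ -0.10.
|E_p| < 1: demand is inelastic.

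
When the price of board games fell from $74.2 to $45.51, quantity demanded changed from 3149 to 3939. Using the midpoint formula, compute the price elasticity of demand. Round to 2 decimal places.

%Δq = (3939 − 3149)/[(3149 + 3939)/2] = 790/3544 ≈ 0.2229.
%Δp = (45.51 − 74.2)/[(74.2 + 45.51)/2] = -28.69/59.855 ≈ -0.4793.
Arc elasticity E = %Δq/%Δp ≈ 0.2229/-0.4793 ≈ -0.47.
|E| < 1: demand is inelastic over this range.

-0.47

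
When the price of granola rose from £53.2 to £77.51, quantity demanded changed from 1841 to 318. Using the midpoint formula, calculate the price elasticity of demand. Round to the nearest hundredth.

-3.79

%Δq = (318 − 1841)/[(1841 + 318)/2] = -1523/1079.5 ≈ -1.4108.
%Δp = (77.51 − 53.2)/[(53.2 + 77.51)/2] = 24.31/65.355 ≈ 0.3720.
Arc elasticity E = %Δq/%Δp ≈ -1.4108/0.3720 ≈ -3.79.
|E| > 1: demand is elastic over this range.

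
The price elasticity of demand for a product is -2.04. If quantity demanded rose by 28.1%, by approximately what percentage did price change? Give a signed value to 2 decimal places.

%ΔQ ≈ E × %ΔP ⇒ %ΔP = %ΔQ / E = (28.1%)/(-2.04) ≈ -13.77%.

-13.77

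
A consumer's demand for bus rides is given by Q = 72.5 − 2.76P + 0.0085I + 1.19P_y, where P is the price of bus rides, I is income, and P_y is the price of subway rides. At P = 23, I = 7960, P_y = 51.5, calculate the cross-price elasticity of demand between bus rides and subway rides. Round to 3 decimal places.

Q = 72.5 − 2.76(23) + 0.0085(7960) + 1.19(51.5) = 72.5 − 63.48 + 67.66 + 61.285 = 137.965.
∂Q/∂P_y = +1.19, so E_xy = 1.19·(51.5/137.965) ≈ 0.444.
E_xy > 0: the goods are substitutes.

0.444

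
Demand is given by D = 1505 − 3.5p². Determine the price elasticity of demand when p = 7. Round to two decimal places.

-0.26

At p = 7, D = 1333.5.
dD/dp = −2·3.5·p = −49.
Point elasticity E = (dD/dp)·(p/D) = -49 × 7/1333.5 ≈ -0.26.
|E| < 1, so demand is inelastic at this price.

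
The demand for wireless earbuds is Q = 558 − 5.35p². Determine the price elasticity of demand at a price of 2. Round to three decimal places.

-0.080

At p = 2, Q = 536.6.
dQ/dp = −2·5.35·p = −21.4.
Point elasticity E = (dQ/dp)·(p/Q) = -21.4 × 2/536.6 ≈ -0.080.
|E| < 1, so demand is inelastic at this price.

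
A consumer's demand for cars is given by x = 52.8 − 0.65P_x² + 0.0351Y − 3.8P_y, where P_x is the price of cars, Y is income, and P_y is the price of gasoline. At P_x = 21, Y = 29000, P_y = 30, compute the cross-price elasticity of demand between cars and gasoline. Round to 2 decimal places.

-0.17

Substituting, x = 52.8 − 0.65(21)² + 0.0351(29000) − 3.8(30) = 52.8 − 286.65 + 1017.9 − 114 = 670.05.
∂x/∂P_y = −3.8, so E_xy = -3.8·(30/670.05) ≈ -0.17.
E_xy < 0: the goods are complements.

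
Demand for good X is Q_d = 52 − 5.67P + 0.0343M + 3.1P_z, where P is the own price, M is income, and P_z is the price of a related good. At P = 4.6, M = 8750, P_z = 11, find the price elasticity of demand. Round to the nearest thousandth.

-0.072

Q_d = 52 − 5.67(4.6) + 0.0343(8750) + 3.1(11) = 52 − 26.082 + 300.125 + 34.1 = 360.143.
∂Q_d/∂P = −5.67, so E_p = (−5.67)·(4.6/360.143) ≈ -0.072.
|E_p| < 1: demand is inelastic.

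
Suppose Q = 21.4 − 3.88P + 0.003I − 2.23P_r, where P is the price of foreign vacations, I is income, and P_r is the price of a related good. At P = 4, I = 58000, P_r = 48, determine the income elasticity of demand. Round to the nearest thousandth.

Evaluating quantity at (P, I, P_r) gives Q = 21.4 − 3.88(4) + 0.003(58000) − 2.23(48) = 21.4 − 15.52 + 174 − 107.04 = 72.84.
∂Q/∂I = +0.003, so E_I = 0.003·(58000/72.84) ≈ 2.389.
E_I > 1: normal good (luxury).

2.389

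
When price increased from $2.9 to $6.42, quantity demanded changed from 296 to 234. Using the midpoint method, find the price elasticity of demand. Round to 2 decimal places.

%ΔQ = (234 − 296)/[(296 + 234)/2] = -62/265 ≈ -0.2340.
%ΔP = (6.42 − 2.9)/[(2.9 + 6.42)/2] = 3.52/4.66 ≈ 0.7554.
Arc elasticity E = %ΔQ/%ΔP ≈ -0.2340/0.7554 ≈ -0.31.
|E| < 1: demand is inelastic over this range.

-0.31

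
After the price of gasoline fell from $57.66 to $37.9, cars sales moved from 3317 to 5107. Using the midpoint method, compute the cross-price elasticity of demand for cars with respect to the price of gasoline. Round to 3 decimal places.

-1.028

%ΔQ_x = (5107 − 3317)/[(3317+5107)/2] = 1790/4212 ≈ 0.4250.
%ΔP_y = (37.9 − 57.66)/[(57.66+37.9)/2] ≈ -0.4136.
E_xy = 0.4250/-0.4136 ≈ -1.028.
E_xy < 0, so cars and gasoline are complements.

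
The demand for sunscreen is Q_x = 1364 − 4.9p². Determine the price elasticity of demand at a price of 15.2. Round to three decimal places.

At p = 15.2, Q_x = 231.904.
dQ_x/dp = −2·4.9·p = −148.96.
Point elasticity E = (dQ_x/dp)·(p/Q_x) = -148.96 × 15.2/231.904 ≈ -9.763.
|E| > 1, so demand is elastic at this price.

-9.763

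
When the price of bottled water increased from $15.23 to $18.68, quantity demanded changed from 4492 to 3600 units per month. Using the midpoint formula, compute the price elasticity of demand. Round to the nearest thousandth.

-1.083

%Δq = (3600 − 4492)/[(4492 + 3600)/2] = -892/4046 ≈ -0.2205.
%ΔP = (18.68 − 15.23)/[(15.23 + 18.68)/2] = 3.45/16.955 ≈ 0.2035.
Arc elasticity E = %Δq/%ΔP ≈ -0.2205/0.2035 ≈ -1.083.
|E| > 1: demand is elastic over this range.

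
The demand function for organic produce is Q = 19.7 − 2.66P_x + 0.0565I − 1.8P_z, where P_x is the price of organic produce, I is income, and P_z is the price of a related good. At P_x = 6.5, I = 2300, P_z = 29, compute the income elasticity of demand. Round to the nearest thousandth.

1.621

At the given point, Q = 19.7 − 2.66(6.5) + 0.0565(2300) − 1.8(29) = 19.7 − 17.29 + 129.95 − 52.2 = 80.16.
∂Q/∂I = +0.0565, so E_I = 0.0565·(2300/80.16) ≈ 1.621.
E_I > 1: normal good (luxury).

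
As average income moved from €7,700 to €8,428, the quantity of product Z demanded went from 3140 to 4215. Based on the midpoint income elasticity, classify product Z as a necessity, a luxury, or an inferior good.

luxury

%ΔQ = (4215 − 3140)/[(3140+4215)/2] = 1075/3677.5 ≈ 0.2923.
%ΔY = (8,428 − 7,700)/[(7,700+8,428)/2] = 728/8064 ≈ 0.0903.
E_I = %ΔQ/%ΔY ≈ 3.238.
E_I > 1: normal good (luxury).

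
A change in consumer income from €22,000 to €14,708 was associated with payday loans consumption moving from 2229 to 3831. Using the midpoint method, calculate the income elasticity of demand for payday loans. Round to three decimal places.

%ΔQ = (3831 − 2229)/[(2229+3831)/2] = 1602/3030 ≈ 0.5287.
%ΔY = (14,708 − 22,000)/[(22,000+14,708)/2] = -7292/18354 ≈ -0.3973.
E_I = %ΔQ/%ΔY ≈ -1.331.
E_I < 0: inferior good.

-1.331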